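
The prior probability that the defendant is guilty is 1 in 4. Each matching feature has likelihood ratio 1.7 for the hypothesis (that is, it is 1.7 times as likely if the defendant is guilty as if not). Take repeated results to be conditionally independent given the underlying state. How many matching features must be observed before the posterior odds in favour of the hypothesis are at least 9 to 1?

Prior odds: 0.25 ÷ 0.75 = 1/3.
Likelihood ratio per matching feature = 1.7.
Target odds = 9.
Require 1.7ⁿ ≥ 9 ÷ (1/3) = 27.
1.7⁶ = 24137569/1000000 falls short of 27 but 1.7⁷ = 410338673/10000000 reaches it, so n = 7.

7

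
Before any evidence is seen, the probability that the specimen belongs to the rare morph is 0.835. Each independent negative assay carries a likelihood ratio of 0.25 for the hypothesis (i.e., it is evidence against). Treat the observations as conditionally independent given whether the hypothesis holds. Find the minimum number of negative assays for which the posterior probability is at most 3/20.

3

Prior odds: 0.835 ÷ 0.165 = 167/33.
Likelihood ratio per negative assay = 0.25.
Target posterior odds = 0.15/0.85 = 3/17.
Require 0.25ⁿ ≤ 3/17 ÷ (167/33) = 99/2839.
0.25² = 0.0625 is still above 99/2839 but 0.25³ = 0.015625 is at or below it, so n = 3.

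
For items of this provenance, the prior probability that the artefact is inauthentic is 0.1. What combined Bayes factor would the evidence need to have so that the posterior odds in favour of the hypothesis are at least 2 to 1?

Prior odds = 0.1/0.9 = 1/9.
Target odds = 2.
Required Bayes factor = 2 ÷ (1/9) = 18.

18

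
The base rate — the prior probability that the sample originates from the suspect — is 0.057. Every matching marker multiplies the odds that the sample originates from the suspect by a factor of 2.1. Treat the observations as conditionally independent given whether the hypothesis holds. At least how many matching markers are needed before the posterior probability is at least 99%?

Prior odds: 0.057 ÷ 0.943 = 57/943.
Likelihood ratio per matching marker = 2.1.
Target posterior odds = 0.99/0.01 = 99.
Need (57/943) × 2.1ⁿ ≥ 99, i.e. 2.1ⁿ ≥ 31119/19.
2.1⁹ ≈794.28 falls short of 31119/19 but 2.1¹⁰ ≈1667.99 reaches it, so n = 10.

10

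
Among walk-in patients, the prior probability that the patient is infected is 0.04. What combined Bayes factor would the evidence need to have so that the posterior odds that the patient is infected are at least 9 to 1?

216

Prior odds = 0.04/0.96 = 1/24.
Target odds = 9.
Required Bayes factor = 9 ÷ (1/24) = 216.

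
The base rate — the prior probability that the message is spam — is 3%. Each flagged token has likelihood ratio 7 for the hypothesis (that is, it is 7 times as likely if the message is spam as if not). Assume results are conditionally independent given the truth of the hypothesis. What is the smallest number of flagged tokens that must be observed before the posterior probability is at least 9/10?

3

Prior odds: 0.03 ÷ 0.97 = 3/97.
Likelihood ratio per flagged token = 7.
Target posterior odds = 0.9/0.1 = 9.
Require 7ⁿ ≥ 9 ÷ (3/97) = 291.
7² = 49 falls short of 291 but 7³ = 343 reaches it, so n = 3.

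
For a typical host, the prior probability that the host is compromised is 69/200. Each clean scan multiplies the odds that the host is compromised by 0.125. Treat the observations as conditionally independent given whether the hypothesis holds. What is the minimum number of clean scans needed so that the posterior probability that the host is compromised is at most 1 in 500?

Prior odds = 0.345/0.655 = 69/131.
Likelihood ratio per clean scan = 0.125.
Target posterior odds = 0.002/0.998 = 1/499.
Require 0.125ⁿ ≤ 1/499 ÷ (69/131) = 131/34431.
0.125² = 0.015625 is still above 131/34431 but 0.125³ = 0.001953125 is at or below it, so n = 3.

3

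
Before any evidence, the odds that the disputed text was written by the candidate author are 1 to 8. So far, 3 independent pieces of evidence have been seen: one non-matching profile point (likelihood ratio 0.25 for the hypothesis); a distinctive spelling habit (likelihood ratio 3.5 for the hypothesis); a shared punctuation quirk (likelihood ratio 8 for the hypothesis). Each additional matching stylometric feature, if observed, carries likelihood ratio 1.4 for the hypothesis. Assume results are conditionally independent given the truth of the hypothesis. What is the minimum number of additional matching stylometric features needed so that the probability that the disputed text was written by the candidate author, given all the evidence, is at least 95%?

Prior odds = 0.125.
Combined Bayes factor of the evidence already in hand = 0.25 × 3.5 × 8 = 7.
Odds after that evidence = 0.125 × 7 = 0.875.
Target odds = 0.95/0.05 = 19.
Need 1.4ⁿ ≥ 19 ÷ 0.875 = 152/7.
1.4⁹ = 40353607/1953125 falls short of 152/7 but 1.4¹⁰ = 282475249/9765625 reaches it, so n = 10.

10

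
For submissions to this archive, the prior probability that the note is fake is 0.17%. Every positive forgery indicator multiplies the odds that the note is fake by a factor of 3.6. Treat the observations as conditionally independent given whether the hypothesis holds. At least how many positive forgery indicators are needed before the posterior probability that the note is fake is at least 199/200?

10

Prior odds: 0.0017 ÷ 0.9983 = 17/9983.
Likelihood ratio per positive forgery indicator = 3.6.
Target odds: 0.995 ÷ 0.005 = 199.
Require 3.6ⁿ ≥ 199 ÷ (17/9983) = 1986617/17.
3.6⁹ ≈101560 falls short of 1986617/17 but 3.6¹⁰ ≈365616 reaches it, so n = 10.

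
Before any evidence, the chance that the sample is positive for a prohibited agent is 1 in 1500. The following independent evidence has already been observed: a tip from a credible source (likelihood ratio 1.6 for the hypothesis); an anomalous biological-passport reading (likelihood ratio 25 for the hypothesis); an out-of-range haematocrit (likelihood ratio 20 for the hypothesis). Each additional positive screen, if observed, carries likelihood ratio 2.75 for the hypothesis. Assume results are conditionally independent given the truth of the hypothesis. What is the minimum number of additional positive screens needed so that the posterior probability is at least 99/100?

6

Prior odds = (1/1500)/(1499/1500) = 1/1499.
Combined Bayes factor of the evidence already in hand = 1.6 × 25 × 20 = 800.
Odds after that evidence = (1/1499) × 800 = 800/1499.
Target odds = 0.99/0.01 = 99.
Need 2.75ⁿ ≥ 99 ÷ (800/1499) = 185.50125.
2.75⁵ = 161051/1024 falls short of 185.50125 but 2.75⁶ = 1771561/4096 reaches it, so n = 6.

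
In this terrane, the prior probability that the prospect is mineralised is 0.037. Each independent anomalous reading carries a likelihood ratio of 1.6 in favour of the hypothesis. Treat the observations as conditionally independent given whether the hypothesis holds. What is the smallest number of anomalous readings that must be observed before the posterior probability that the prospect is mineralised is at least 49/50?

Prior odds = 0.037/0.963 = 37/963.
Likelihood ratio per anomalous reading = 1.6.
Target odds: 0.98 ÷ 0.02 = 49.
Need (37/963) × 1.6ⁿ ≥ 49, i.e. 1.6ⁿ ≥ 47187/37.
1.6¹⁵ ≈1152.92 falls short of 47187/37 but 1.6¹⁶ ≈1844.67 reaches it, so n = 16.

16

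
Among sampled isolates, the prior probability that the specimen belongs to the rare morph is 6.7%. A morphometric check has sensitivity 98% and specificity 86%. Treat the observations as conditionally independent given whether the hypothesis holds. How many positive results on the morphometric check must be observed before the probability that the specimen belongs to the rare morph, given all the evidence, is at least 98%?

Prior odds = 0.067/0.933 = 67/933.
False-positive rate = 1 − 0.86 = 0.14; likelihood ratio of a positive = 0.98/0.14 = 7.
Target posterior odds = 0.98/0.02 = 49.
Need (67/933) × 7ⁿ ≥ 49, i.e. 7ⁿ ≥ 45717/67.
7³ = 343 falls short of 45717/67 but 7⁴ = 2401 reaches it, so n = 4.

4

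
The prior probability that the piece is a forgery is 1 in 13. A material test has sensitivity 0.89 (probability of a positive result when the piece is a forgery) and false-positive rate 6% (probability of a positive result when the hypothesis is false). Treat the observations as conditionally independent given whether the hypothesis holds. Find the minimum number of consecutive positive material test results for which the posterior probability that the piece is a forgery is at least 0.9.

2

Prior odds: (1/13) ÷ (12/13) = 1/12.
Likelihood ratio of a positive result = 0.89/0.06 = 89/6.
Target posterior odds = 0.9/0.1 = 9.
Need (1/12) × (89/6)ⁿ ≥ 9, i.e. (89/6)ⁿ ≥ 108.
(89/6)¹ = 89/6 falls short of 108 but (89/6)² = 7921/36 reaches it, so n = 2.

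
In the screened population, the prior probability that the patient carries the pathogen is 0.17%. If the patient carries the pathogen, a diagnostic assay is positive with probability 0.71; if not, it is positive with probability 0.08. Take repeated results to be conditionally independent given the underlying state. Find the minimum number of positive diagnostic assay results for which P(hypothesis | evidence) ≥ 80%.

Prior odds = 0.0017/0.9983 = 17/9983.
Likelihood ratio of a positive = 0.71/0.08 = 8.875.
Target posterior odds = 0.8/0.2 = 4.
Need (17/9983) × 8.875ⁿ ≥ 4, i.e. 8.875ⁿ ≥ 39932/17.
8.875³ = 357911/512 falls short of 39932/17 but 8.875⁴ = 25411681/4096 reaches it, so n = 4.

4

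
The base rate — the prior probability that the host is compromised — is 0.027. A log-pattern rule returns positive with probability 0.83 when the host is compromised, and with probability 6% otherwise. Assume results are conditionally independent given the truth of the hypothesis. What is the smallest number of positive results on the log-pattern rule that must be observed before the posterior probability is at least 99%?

Prior odds = 0.027/0.973 = 27/973.
Likelihood ratio of a positive result = 0.83/0.06 = 83/6.
Target posterior odds = 0.99/0.01 = 99.
Require (83/6)ⁿ ≥ 99 ÷ (27/973) = 10703/3.
(83/6)³ = 571787/216 falls short of 10703/3 but (83/6)⁴ = 47458321/1296 reaches it, so n = 4.

4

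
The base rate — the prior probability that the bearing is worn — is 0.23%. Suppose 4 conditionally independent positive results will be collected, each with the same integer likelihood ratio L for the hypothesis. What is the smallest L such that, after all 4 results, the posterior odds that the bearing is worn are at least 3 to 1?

Prior odds = 0.0023/0.9977 = 23/9977.
Target odds = 3.
Need L⁴ ≥ 3 ÷ (23/9977) = 29931/23.
6⁴ = 1296 < 29931/23 ≤ 2401 = 7⁴, so L = 7.

7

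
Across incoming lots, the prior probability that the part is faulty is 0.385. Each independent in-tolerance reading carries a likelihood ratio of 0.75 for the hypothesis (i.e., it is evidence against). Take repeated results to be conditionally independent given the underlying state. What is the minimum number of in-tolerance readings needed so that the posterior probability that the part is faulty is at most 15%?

Prior odds = 0.385/0.615 = 77/123.
Likelihood ratio per in-tolerance reading = 0.75.
Target odds: 0.15 ÷ 0.85 = 3/17.
Need (77/123) × 0.75ⁿ ≤ 3/17, i.e. 0.75ⁿ ≤ 369/1309.
0.75⁴ = 0.31640625 is still above 369/1309 but 0.75⁵ = 243/1024 is at or below it, so n = 5.

5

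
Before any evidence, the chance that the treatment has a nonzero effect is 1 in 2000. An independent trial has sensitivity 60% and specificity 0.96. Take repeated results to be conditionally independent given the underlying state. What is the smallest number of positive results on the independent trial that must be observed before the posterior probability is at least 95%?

Prior odds = 0.0005/0.9995 = 1/1999.
False-positive rate = 1 − 0.96 = 0.04; likelihood ratio of a positive = 0.6/0.04 = 15.
Target odds: 0.95 ÷ 0.05 = 19.
Require 15ⁿ ≥ 19 ÷ (1/1999) = 37981.
15³ = 3375 falls short of 37981 but 15⁴ = 50625 reaches it, so n = 4.

4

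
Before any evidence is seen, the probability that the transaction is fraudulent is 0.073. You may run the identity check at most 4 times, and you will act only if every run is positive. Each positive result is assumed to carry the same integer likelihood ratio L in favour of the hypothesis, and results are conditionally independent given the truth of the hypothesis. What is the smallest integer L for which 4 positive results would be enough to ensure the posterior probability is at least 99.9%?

Prior odds = 0.073/0.927 = 73/927.
Target odds = 0.999/0.001 = 999.
Need L⁴ ≥ 999 ÷ (73/927) = 926073/73.
10⁴ = 10000 < 926073/73 ≤ 14641 = 11⁴, so L = 11.

11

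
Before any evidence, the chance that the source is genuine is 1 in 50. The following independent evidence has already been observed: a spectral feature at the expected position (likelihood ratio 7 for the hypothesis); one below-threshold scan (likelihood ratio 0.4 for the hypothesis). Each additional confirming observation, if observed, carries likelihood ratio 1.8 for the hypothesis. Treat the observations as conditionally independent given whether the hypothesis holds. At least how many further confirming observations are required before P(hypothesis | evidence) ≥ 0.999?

Prior odds = 0.02/0.98 = 1/49.
Combined Bayes factor of the evidence already in hand = 7 × 0.4 = 2.8.
Odds after that evidence = (1/49) × 2.8 = 2/35.
Target odds = 0.999/0.001 = 999.
Need 1.8ⁿ ≥ 999 ÷ (2/35) = 17482.5.
1.8¹⁶ ≈12144 falls short of 17482.5 but 1.8¹⁷ ≈21859.1 reaches it, so n = 17.

17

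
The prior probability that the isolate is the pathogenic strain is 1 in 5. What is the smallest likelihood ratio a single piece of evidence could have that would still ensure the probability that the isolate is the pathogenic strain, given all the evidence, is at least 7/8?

28

Prior odds = 0.2/0.8 = 0.25.
Target odds = 0.875/0.125 = 7.
Required Bayes factor = 7 ÷ 0.25 = 28.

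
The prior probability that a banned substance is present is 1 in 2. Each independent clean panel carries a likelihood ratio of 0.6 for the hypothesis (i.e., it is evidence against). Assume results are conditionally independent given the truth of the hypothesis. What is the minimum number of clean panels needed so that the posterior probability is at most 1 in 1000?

Prior odds = 0.5/0.5 = 1.
Likelihood ratio per clean panel = 0.6.
Target odds: 0.001 ÷ 0.999 = 1/999.
Need 1 × 0.6ⁿ ≤ 1/999, i.e. 0.6ⁿ ≤ 1/999.
0.6¹³ ≈0.00130607 is still above 1/999 but 0.6¹⁴ ≈0.000783642 is at or below it, so n = 14.

14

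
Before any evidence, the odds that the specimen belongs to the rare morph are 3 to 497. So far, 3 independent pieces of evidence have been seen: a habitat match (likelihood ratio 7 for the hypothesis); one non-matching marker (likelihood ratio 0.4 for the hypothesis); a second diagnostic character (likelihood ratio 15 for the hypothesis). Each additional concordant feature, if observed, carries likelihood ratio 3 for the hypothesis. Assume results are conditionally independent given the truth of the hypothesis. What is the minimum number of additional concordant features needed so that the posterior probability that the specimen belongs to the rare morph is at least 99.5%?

Prior odds = 3/497.
Combined Bayes factor of the evidence already in hand = 7 × 0.4 × 15 = 42.
Odds after that evidence = (3/497) × 42 = 18/71.
Target odds = 0.995/0.005 = 199.
Need 3ⁿ ≥ 199 ÷ (18/71) = 14129/18.
3⁶ = 729 falls short of 14129/18 but 3⁷ = 2187 reaches it, so n = 7.

7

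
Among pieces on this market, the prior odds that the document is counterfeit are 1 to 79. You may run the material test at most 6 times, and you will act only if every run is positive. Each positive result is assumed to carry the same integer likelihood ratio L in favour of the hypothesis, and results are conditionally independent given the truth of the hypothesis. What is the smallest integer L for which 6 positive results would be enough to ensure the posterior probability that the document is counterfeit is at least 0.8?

Prior odds = 1/79.
Target odds = 0.8/0.2 = 4.
Need L⁶ ≥ 4 ÷ (1/79) = 316.
2⁶ = 64 < 316 ≤ 729 = 3⁶, so L = 3.

3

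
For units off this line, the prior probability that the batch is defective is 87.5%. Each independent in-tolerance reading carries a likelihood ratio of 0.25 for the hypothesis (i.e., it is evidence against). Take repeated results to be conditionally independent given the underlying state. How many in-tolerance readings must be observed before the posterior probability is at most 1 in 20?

4

Prior odds: 0.875 ÷ 0.125 = 7.
Likelihood ratio per in-tolerance reading = 0.25.
Target posterior odds = 0.05/0.95 = 1/19.
Require 0.25ⁿ ≤ 1/19 ÷ 7 = 1/133.
0.25³ = 0.015625 is still above 1/133 but 0.25⁴ = 0.00390625 is at or below it, so n = 4.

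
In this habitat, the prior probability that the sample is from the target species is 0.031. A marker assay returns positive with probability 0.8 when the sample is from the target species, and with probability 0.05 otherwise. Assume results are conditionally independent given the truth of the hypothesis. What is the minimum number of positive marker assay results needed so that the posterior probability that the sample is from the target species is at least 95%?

3

Prior odds = 0.031/0.969 = 31/969.
Likelihood ratio of a positive result = 0.8/0.05 = 16.
Target odds: 0.95 ÷ 0.05 = 19.
Require 16ⁿ ≥ 19 ÷ (31/969) = 18411/31.
16² = 256 falls short of 18411/31 but 16³ = 4096 reaches it, so n = 3.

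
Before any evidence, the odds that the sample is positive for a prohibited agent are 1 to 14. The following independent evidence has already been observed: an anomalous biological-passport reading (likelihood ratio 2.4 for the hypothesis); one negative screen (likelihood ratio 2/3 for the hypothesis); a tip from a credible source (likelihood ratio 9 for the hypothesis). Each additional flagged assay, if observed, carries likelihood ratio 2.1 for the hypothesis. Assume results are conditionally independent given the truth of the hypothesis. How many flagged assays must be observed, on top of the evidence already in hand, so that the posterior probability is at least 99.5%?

Prior odds = 1/14.
Combined Bayes factor of the evidence already in hand = 2.4 × (2/3) × 9 = 14.4.
Odds after that evidence = (1/14) × 14.4 = 36/35.
Target odds = 0.995/0.005 = 199.
Need 2.1ⁿ ≥ 199 ÷ (36/35) = 6965/36.
2.1⁷ ≈180.109 falls short of 6965/36 but 2.1⁸ ≈378.229 reaches it, so n = 8.

8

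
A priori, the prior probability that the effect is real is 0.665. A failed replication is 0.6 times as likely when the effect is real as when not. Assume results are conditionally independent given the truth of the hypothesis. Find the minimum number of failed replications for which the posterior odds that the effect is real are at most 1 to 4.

5

Prior odds: 0.665 ÷ 0.335 = 133/67.
Likelihood ratio per failed replication = 0.6.
Target odds = 0.25.
Require 0.6ⁿ ≤ 0.25 ÷ (133/67) = 67/532.
0.6⁴ = 0.1296 is still above 67/532 but 0.6⁵ = 0.07776 is at or below it, so n = 5.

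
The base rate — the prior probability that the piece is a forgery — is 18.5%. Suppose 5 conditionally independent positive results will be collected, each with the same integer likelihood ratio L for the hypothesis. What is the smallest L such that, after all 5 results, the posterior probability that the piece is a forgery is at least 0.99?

Prior odds = 0.185/0.815 = 37/163.
Target odds = 0.99/0.01 = 99.
Need L⁵ ≥ 99 ÷ (37/163) = 16137/37.
3⁵ = 243 < 16137/37 ≤ 1024 = 4⁵, so L = 4.

4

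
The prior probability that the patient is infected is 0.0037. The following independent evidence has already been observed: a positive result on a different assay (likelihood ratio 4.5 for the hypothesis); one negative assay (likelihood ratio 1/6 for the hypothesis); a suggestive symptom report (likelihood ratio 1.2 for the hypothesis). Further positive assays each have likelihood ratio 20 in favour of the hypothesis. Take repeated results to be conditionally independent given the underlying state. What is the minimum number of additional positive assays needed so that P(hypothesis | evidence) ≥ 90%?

Prior odds = 0.0037/0.9963 = 37/9963.
Combined Bayes factor of the evidence already in hand = 4.5 × (1/6) × 1.2 = 0.9.
Odds after that evidence = (37/9963) × 0.9 = 37/11070.
Target odds = 0.9/0.1 = 9.
Need 20ⁿ ≥ 9 ÷ (37/11070) = 99630/37.
20² = 400 falls short of 99630/37 but 20³ = 8000 reaches it, so n = 3.

3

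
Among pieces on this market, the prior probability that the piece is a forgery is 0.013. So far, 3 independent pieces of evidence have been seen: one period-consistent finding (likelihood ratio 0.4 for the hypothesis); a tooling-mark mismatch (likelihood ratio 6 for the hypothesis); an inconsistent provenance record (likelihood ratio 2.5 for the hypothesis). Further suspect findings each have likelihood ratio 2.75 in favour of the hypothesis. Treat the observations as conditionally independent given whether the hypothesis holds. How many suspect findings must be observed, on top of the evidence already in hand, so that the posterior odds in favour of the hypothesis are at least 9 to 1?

5

Prior odds = 0.013/0.987 = 13/987.
Combined Bayes factor of the evidence already in hand = 0.4 × 6 × 2.5 = 6.
Odds after that evidence = (13/987) × 6 = 26/329.
Target odds = 9.
Need 2.75ⁿ ≥ 9 ÷ (26/329) = 2961/26.
2.75⁴ = 57.19140625 falls short of 2961/26 but 2.75⁵ = 161051/1024 reaches it, so n = 5.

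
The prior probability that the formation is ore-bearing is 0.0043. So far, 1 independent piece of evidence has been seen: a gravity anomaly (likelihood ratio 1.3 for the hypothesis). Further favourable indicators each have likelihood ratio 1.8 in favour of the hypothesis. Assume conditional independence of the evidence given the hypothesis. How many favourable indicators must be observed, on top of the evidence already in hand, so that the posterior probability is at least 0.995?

Prior odds = 0.0043/0.9957 = 43/9957.
Bayes factor of the evidence already in hand = 1.3.
Odds after that evidence = (43/9957) × 1.3 = 559/99570.
Target odds = 0.995/0.005 = 199.
Need 1.8ⁿ ≥ 199 ÷ (559/99570) = 19814430/559.
1.8¹⁷ ≈21859.1 falls short of 19814430/559 but 1.8¹⁸ ≈39346.4 reaches it, so n = 18.

18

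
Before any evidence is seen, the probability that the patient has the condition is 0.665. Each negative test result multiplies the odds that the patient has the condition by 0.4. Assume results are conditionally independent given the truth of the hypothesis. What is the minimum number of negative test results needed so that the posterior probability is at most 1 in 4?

Prior odds: 0.665 ÷ 0.335 = 133/67.
Likelihood ratio per negative test result = 0.4.
Target odds: 0.25 ÷ 0.75 = 1/3.
Require 0.4ⁿ ≤ 1/3 ÷ (133/67) = 67/399.
0.4¹ = 0.4 is still above 67/399 but 0.4² = 0.16 is at or below it, so n = 2.

2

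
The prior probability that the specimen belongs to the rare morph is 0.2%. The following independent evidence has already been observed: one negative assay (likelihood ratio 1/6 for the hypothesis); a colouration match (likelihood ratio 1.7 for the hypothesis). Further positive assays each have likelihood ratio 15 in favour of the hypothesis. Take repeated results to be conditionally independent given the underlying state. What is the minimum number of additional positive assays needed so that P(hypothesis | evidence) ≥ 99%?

5

Prior odds = 0.002/0.998 = 1/499.
Combined Bayes factor of the evidence already in hand = (1/6) × 1.7 = 17/60.
Odds after that evidence = (1/499) × 17/60 = 17/29940.
Target odds = 0.99/0.01 = 99.
Need 15ⁿ ≥ 99 ÷ (17/29940) = 2964060/17.
15⁴ = 50625 falls short of 2964060/17 but 15⁵ = 759375 reaches it, so n = 5.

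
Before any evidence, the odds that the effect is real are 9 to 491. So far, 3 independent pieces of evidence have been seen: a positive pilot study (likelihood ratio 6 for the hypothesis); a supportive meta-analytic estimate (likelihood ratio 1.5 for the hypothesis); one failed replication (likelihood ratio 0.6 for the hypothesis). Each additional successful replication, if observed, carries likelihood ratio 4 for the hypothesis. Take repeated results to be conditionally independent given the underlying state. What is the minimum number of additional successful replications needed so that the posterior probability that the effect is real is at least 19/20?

4

Prior odds = 9/491.
Combined Bayes factor of the evidence already in hand = 6 × 1.5 × 0.6 = 5.4.
Odds after that evidence = (9/491) × 5.4 = 243/2455.
Target odds = 0.95/0.05 = 19.
Need 4ⁿ ≥ 19 ÷ (243/2455) = 46645/243.
4³ = 64 falls short of 46645/243 but 4⁴ = 256 reaches it, so n = 4.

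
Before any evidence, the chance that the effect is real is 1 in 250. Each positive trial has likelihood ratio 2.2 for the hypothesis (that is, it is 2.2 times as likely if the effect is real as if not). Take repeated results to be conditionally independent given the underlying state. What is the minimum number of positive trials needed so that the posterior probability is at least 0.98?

12

Prior odds = 0.004/0.996 = 1/249.
Likelihood ratio per positive trial = 2.2.
Target posterior odds = 0.98/0.02 = 49.
Need (1/249) × 2.2ⁿ ≥ 49, i.e. 2.2ⁿ ≥ 12201.
2.2¹¹ ≈5843.18 falls short of 12201 but 2.2¹² ≈12855 reaches it, so n = 12.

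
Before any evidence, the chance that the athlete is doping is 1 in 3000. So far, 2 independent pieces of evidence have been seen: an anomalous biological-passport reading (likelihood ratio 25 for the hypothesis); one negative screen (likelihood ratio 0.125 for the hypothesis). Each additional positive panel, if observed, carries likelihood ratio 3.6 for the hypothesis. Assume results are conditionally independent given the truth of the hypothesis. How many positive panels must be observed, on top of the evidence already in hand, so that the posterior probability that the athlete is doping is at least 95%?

Prior odds = (1/3000)/(2999/3000) = 1/2999.
Combined Bayes factor of the evidence already in hand = 25 × 0.125 = 3.125.
Odds after that evidence = (1/2999) × 3.125 = 25/23992.
Target odds = 0.95/0.05 = 19.
Need 3.6ⁿ ≥ 19 ÷ (25/23992) = 18233.92.
3.6⁷ = 612220032/78125 falls short of 18233.92 but 3.6⁸ ≈28211.1 reaches it, so n = 8.

8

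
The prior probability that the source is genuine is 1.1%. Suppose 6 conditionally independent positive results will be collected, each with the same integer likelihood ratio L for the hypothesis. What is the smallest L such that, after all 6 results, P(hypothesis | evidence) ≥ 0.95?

4

Prior odds = 0.011/0.989 = 11/989.
Target odds = 0.95/0.05 = 19.
Need L⁶ ≥ 19 ÷ (11/989) = 18791/11.
3⁶ = 729 < 18791/11 ≤ 4096 = 4⁶, so L = 4.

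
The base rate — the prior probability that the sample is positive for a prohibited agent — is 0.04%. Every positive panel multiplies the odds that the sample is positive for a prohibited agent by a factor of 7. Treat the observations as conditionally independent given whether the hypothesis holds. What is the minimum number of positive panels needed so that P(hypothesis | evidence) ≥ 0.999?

8

Prior odds: 0.0004 ÷ 0.9996 = 1/2499.
Likelihood ratio per positive panel = 7.
Target odds: 0.999 ÷ 0.001 = 999.
Need (1/2499) × 7ⁿ ≥ 999, i.e. 7ⁿ ≥ 2496501.
7⁷ = 823543 falls short of 2496501 but 7⁸ = 5764801 reaches it, so n = 8.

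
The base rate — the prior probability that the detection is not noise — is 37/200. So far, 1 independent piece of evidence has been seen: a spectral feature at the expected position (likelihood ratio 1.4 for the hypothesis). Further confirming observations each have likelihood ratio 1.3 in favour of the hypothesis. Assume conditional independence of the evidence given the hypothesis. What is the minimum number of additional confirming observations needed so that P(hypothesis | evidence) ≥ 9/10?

13

Prior odds = 0.185/0.815 = 37/163.
Bayes factor of the evidence already in hand = 1.4.
Odds after that evidence = (37/163) × 1.4 = 259/815.
Target odds = 0.9/0.1 = 9.
Need 1.3ⁿ ≥ 9 ÷ (259/815) = 7335/259.
1.3¹² ≈23.2981 falls short of 7335/259 but 1.3¹³ ≈30.2875 reaches it, so n = 13.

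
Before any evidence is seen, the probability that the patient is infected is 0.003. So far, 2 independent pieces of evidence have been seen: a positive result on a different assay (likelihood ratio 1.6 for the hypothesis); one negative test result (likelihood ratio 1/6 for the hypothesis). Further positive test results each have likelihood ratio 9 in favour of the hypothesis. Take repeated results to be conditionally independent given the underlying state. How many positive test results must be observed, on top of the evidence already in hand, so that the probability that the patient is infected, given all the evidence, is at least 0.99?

Prior odds = 0.003/0.997 = 3/997.
Combined Bayes factor of the evidence already in hand = 1.6 × (1/6) = 4/15.
Odds after that evidence = (3/997) × 4/15 = 4/4985.
Target odds = 0.99/0.01 = 99.
Need 9ⁿ ≥ 99 ÷ (4/4985) = 123378.75.
9⁵ = 59049 falls short of 123378.75 but 9⁶ = 531441 reaches it, so n = 6.

6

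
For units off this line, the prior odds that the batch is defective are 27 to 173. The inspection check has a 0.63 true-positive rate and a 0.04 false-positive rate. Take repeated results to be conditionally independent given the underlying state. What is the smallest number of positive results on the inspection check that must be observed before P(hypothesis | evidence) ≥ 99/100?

Prior odds = 27/173.
Likelihood ratio of a positive result = 0.63/0.04 = 15.75.
Target posterior odds = 0.99/0.01 = 99.
Require 15.75ⁿ ≥ 99 ÷ (27/173) = 1903/3.
15.75² = 248.0625 falls short of 1903/3 but 15.75³ = 3906.984375 reaches it, so n = 3.

3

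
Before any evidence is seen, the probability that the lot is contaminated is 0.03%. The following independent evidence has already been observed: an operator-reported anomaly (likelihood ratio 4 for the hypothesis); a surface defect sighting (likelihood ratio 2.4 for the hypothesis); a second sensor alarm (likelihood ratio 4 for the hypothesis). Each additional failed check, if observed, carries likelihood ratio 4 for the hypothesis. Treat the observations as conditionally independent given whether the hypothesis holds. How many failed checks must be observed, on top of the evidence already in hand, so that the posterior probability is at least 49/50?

Prior odds = 0.0003/0.9997 = 3/9997.
Combined Bayes factor of the evidence already in hand = 4 × 2.4 × 4 = 38.4.
Odds after that evidence = (3/9997) × 38.4 = 576/49985.
Target odds = 0.98/0.02 = 49.
Need 4ⁿ ≥ 49 ÷ (576/49985) = 2449265/576.
4⁶ = 4096 falls short of 2449265/576 but 4⁷ = 16384 reaches it, so n = 7.

7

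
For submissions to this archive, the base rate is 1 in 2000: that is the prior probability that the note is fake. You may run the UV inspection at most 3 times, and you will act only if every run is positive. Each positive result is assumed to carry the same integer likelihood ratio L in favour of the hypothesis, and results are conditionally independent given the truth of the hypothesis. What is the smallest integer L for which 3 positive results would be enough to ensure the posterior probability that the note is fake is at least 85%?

23

Prior odds = 0.0005/0.9995 = 1/1999.
Target odds = 0.85/0.15 = 17/3.
Need L³ ≥ 17/3 ÷ (1/1999) = 33983/3.
22³ = 10648 < 33983/3 ≤ 12167 = 23³, so L = 23.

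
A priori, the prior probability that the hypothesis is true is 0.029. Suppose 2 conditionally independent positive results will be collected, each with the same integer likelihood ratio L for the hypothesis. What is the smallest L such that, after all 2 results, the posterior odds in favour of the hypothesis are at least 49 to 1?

Prior odds = 0.029/0.971 = 29/971.
Target odds = 49.
Need L² ≥ 49 ÷ (29/971) = 47579/29.
40² = 1600 < 47579/29 ≤ 1681 = 41², so L = 41.

41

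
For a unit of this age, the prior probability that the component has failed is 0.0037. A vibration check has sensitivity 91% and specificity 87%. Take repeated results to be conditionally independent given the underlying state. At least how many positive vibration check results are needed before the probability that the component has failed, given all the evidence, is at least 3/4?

Prior odds: 0.0037 ÷ 0.9963 = 37/9963.
False-positive rate = 1 − 0.87 = 0.13; likelihood ratio of a positive = 0.91/0.13 = 7.
Target posterior odds = 0.75/0.25 = 3.
Need (37/9963) × 7ⁿ ≥ 3, i.e. 7ⁿ ≥ 29889/37.
7³ = 343 falls short of 29889/37 but 7⁴ = 2401 reaches it, so n = 4.

4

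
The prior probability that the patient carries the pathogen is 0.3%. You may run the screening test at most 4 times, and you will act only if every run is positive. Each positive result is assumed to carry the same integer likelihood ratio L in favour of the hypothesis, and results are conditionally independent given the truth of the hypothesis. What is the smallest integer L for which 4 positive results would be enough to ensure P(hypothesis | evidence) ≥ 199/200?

Prior odds = 0.003/0.997 = 3/997.
Target odds = 0.995/0.005 = 199.
Need L⁴ ≥ 199 ÷ (3/997) = 198403/3.
16⁴ = 65536 < 198403/3 ≤ 83521 = 17⁴, so L = 17.

17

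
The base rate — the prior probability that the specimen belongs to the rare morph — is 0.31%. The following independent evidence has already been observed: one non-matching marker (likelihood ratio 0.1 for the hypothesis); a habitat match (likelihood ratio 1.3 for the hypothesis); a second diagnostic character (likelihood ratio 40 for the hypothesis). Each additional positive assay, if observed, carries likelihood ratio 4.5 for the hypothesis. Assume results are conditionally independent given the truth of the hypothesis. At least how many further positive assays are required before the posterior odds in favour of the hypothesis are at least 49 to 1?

6

Prior odds = 0.0031/0.9969 = 31/9969.
Combined Bayes factor of the evidence already in hand = 0.1 × 1.3 × 40 = 5.2.
Odds after that evidence = (31/9969) × 5.2 = 806/49845.
Target odds = 49.
Need 4.5ⁿ ≥ 49 ÷ (806/49845) = 2442405/806.
4.5⁵ = 1845.28125 falls short of 2442405/806 but 4.5⁶ = 8303.765625 reaches it, so n = 6.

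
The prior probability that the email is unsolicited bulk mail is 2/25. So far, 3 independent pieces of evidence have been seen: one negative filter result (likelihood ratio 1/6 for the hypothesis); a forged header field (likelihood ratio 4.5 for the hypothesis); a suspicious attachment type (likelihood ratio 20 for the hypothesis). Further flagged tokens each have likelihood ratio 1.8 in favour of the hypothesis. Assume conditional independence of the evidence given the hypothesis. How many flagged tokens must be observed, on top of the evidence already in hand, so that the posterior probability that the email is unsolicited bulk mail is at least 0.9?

4

Prior odds = 0.08/0.92 = 2/23.
Combined Bayes factor of the evidence already in hand = (1/6) × 4.5 × 20 = 15.
Odds after that evidence = (2/23) × 15 = 30/23.
Target odds = 0.9/0.1 = 9.
Need 1.8ⁿ ≥ 9 ÷ (30/23) = 6.9.
1.8³ = 5.832 falls short of 6.9 but 1.8⁴ = 10.4976 reaches it, so n = 4.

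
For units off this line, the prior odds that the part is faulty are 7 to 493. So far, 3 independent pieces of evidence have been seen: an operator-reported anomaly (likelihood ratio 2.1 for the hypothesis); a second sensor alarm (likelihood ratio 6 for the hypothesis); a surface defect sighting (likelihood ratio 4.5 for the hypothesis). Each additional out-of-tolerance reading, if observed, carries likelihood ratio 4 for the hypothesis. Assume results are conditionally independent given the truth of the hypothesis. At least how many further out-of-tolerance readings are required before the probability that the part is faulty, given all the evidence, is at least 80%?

2

Prior odds = 7/493.
Combined Bayes factor of the evidence already in hand = 2.1 × 6 × 4.5 = 56.7.
Odds after that evidence = (7/493) × 56.7 = 3969/4930.
Target odds = 0.8/0.2 = 4.
Need 4ⁿ ≥ 4 ÷ (3969/4930) = 19720/3969.
4¹ = 4 falls short of 19720/3969 but 4² = 16 reaches it, so n = 2.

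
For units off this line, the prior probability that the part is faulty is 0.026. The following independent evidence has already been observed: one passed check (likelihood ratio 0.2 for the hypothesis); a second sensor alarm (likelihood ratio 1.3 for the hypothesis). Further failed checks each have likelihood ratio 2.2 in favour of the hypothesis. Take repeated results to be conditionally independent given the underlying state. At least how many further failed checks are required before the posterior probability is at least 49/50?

12

Prior odds = 0.026/0.974 = 13/487.
Combined Bayes factor of the evidence already in hand = 0.2 × 1.3 = 0.26.
Odds after that evidence = (13/487) × 0.26 = 169/24350.
Target odds = 0.98/0.02 = 49.
Need 2.2ⁿ ≥ 49 ÷ (169/24350) = 1193150/169.
2.2¹¹ ≈5843.18 falls short of 1193150/169 but 2.2¹² ≈12855 reaches it, so n = 12.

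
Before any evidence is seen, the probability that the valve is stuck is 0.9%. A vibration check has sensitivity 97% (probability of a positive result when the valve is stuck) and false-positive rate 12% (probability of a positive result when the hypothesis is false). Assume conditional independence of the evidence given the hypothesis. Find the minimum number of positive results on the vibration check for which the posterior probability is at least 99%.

Prior odds: 0.009 ÷ 0.991 = 9/991.
Likelihood ratio of a positive result = 0.97/0.12 = 97/12.
Target posterior odds = 0.99/0.01 = 99.
Need (9/991) × (97/12)ⁿ ≥ 99, i.e. (97/12)ⁿ ≥ 10901.
(97/12)⁴ = 88529281/20736 falls short of 10901 but (97/12)⁵ ≈34510.6 reaches it, so n = 5.

5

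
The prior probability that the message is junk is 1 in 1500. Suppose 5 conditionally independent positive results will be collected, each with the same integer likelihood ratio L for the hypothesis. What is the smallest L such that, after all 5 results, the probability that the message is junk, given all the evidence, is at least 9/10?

7

Prior odds = (1/1500)/(1499/1500) = 1/1499.
Target odds = 0.9/0.1 = 9.
Need L⁵ ≥ 9 ÷ (1/1499) = 13491.
6⁵ = 7776 < 13491 ≤ 16807 = 7⁵, so L = 7.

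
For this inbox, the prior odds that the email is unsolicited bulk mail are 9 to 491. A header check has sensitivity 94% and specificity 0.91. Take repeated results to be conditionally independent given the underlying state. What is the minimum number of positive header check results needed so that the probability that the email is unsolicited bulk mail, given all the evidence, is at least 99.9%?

Prior odds = 9/491.
False-positive rate = 1 − 0.91 = 0.09; likelihood ratio of a positive = 0.94/0.09 = 94/9.
Target odds: 0.999 ÷ 0.001 = 999.
Need (9/491) × (94/9)ⁿ ≥ 999, i.e. (94/9)ⁿ ≥ 54501.
(94/9)⁴ = 78074896/6561 falls short of 54501 but (94/9)⁵ ≈124287 reaches it, so n = 5.

5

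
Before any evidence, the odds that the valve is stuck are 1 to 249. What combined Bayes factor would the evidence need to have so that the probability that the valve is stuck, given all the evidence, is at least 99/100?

24651

Prior odds = 1/249.
Target odds = 0.99/0.01 = 99.
Required Bayes factor = 99 ÷ (1/249) = 24651.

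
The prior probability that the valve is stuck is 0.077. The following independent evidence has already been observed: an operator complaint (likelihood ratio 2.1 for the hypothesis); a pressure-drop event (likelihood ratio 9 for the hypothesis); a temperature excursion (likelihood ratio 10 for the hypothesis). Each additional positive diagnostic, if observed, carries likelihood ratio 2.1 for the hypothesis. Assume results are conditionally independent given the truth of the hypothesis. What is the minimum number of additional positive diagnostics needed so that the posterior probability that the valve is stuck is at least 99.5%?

4

Prior odds = 0.077/0.923 = 77/923.
Combined Bayes factor of the evidence already in hand = 2.1 × 9 × 10 = 189.
Odds after that evidence = (77/923) × 189 = 14553/923.
Target odds = 0.995/0.005 = 199.
Need 2.1ⁿ ≥ 199 ÷ (14553/923) = 183677/14553.
2.1³ = 9.261 falls short of 183677/14553 but 2.1⁴ = 19.4481 reaches it, so n = 4.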